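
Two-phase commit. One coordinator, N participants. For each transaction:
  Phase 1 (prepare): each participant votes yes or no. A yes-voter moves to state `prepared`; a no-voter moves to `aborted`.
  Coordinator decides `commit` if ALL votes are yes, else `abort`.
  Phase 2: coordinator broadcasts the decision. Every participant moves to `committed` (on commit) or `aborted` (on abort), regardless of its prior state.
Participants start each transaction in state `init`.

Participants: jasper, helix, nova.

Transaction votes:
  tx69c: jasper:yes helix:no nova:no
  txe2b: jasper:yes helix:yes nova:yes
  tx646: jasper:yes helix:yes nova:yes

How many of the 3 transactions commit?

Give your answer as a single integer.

Answer: 2

Derivation:
tx69c: no from helix, nova -> abort (commits=0)
txe2b: all yes -> commit (commits=1)
tx646: all yes -> commit (commits=2)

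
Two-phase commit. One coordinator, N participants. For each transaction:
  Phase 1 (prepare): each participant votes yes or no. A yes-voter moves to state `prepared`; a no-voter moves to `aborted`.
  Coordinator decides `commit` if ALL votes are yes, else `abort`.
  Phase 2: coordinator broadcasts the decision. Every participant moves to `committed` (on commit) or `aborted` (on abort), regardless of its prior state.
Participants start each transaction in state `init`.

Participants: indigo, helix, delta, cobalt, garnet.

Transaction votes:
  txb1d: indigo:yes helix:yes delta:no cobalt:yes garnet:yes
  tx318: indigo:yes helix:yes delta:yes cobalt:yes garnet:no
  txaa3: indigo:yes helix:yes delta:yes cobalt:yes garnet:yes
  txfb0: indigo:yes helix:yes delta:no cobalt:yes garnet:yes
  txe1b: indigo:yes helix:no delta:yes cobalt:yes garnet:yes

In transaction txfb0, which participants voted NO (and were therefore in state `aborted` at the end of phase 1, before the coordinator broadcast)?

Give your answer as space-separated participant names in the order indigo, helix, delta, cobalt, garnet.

Answer: delta

Derivation:
Txn txfb0 phase 1: indigo yes -> prepared; helix yes -> prepared; delta no -> aborted; cobalt yes -> prepared; garnet yes -> prepared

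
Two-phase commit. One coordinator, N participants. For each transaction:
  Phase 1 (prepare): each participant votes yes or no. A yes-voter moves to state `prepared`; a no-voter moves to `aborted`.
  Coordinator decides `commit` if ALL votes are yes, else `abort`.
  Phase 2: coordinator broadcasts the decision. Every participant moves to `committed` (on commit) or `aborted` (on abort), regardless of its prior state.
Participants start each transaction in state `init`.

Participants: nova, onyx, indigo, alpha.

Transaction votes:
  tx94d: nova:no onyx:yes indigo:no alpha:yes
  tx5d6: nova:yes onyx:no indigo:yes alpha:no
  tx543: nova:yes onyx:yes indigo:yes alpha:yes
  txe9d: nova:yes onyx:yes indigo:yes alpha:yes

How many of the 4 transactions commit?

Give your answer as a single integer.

tx94d: no from nova, indigo -> abort (commits=0)
tx5d6: no from onyx, alpha -> abort (commits=0)
tx543: all yes -> commit (commits=1)
txe9d: all yes -> commit (commits=2)

Answer: 2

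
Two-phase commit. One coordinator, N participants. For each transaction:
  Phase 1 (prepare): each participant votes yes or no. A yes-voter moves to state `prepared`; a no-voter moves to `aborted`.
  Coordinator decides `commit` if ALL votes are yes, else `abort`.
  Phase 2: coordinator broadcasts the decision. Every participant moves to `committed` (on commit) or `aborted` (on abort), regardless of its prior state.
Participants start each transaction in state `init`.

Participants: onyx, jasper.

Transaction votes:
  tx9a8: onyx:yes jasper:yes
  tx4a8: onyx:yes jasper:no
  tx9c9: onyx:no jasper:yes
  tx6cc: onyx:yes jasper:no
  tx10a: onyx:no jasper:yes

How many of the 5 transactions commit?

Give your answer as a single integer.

tx9a8: all yes -> commit (commits=1)
tx4a8: no from jasper -> abort (commits=1)
tx9c9: no from onyx -> abort (commits=1)
tx6cc: no from jasper -> abort (commits=1)
tx10a: no from onyx -> abort (commits=1)

Answer: 1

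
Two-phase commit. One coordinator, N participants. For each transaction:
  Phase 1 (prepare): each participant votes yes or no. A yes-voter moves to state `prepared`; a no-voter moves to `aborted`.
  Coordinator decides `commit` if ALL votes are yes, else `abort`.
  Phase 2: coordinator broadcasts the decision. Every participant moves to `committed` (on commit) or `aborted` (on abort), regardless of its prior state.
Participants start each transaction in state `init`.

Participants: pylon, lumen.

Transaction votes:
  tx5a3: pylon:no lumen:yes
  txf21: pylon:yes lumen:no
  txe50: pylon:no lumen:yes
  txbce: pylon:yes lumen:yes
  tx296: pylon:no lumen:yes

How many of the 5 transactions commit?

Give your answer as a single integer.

tx5a3: no from pylon -> abort (commits=0)
txf21: no from lumen -> abort (commits=0)
txe50: no from pylon -> abort (commits=0)
txbce: all yes -> commit (commits=1)
tx296: no from pylon -> abort (commits=1)

Answer: 1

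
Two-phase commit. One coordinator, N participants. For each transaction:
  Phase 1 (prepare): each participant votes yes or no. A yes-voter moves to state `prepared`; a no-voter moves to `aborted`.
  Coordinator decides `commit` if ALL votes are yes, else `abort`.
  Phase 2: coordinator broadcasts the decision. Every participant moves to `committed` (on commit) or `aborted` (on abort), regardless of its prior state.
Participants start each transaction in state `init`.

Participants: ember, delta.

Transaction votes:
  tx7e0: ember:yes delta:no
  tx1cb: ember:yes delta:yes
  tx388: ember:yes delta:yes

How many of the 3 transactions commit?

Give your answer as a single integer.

tx7e0: no from delta -> abort (commits=0)
tx1cb: all yes -> commit (commits=1)
tx388: all yes -> commit (commits=2)

Answer: 2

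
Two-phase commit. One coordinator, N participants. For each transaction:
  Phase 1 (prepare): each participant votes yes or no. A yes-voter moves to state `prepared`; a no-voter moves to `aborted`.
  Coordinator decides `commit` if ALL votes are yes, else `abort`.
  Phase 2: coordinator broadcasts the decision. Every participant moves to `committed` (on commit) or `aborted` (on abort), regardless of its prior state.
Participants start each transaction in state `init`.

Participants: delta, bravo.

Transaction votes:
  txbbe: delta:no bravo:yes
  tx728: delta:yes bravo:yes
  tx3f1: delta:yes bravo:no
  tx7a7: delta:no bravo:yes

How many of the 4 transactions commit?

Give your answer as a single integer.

Answer: 1

Derivation:
txbbe: no from delta -> abort (commits=0)
tx728: all yes -> commit (commits=1)
tx3f1: no from bravo -> abort (commits=1)
tx7a7: no from delta -> abort (commits=1)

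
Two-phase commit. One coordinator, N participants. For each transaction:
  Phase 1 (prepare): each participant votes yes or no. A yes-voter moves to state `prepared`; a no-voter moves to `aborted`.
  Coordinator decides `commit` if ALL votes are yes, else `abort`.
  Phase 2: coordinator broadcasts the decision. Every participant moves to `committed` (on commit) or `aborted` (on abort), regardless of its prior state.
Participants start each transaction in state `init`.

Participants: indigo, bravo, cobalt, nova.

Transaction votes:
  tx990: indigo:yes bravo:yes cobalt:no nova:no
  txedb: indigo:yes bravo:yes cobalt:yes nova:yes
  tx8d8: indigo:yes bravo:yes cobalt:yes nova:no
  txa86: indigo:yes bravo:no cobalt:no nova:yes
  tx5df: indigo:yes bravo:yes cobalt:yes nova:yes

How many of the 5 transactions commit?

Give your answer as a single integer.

tx990: no from cobalt, nova -> abort (commits=0)
txedb: all yes -> commit (commits=1)
tx8d8: no from nova -> abort (commits=1)
txa86: no from bravo, cobalt -> abort (commits=1)
tx5df: all yes -> commit (commits=2)

Answer: 2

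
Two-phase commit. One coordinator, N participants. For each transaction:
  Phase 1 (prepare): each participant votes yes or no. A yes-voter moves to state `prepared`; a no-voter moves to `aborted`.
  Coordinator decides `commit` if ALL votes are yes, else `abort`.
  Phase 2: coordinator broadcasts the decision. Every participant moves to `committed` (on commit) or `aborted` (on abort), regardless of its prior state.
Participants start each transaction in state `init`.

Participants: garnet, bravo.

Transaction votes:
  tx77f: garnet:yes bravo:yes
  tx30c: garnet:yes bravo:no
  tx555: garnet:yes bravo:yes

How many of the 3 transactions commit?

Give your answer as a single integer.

tx77f: all yes -> commit (commits=1)
tx30c: no from bravo -> abort (commits=1)
tx555: all yes -> commit (commits=2)

Answer: 2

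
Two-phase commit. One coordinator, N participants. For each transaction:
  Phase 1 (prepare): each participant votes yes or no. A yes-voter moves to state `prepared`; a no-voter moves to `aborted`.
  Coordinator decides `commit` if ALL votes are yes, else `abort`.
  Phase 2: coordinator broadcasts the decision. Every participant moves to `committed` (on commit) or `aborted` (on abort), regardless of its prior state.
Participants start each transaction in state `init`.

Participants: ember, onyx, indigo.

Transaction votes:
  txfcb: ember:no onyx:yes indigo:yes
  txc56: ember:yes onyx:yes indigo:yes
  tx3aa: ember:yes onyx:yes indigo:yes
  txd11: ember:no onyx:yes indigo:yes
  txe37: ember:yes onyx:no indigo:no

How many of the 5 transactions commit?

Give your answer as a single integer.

Answer: 2

Derivation:
txfcb: no from ember -> abort (commits=0)
txc56: all yes -> commit (commits=1)
tx3aa: all yes -> commit (commits=2)
txd11: no from ember -> abort (commits=2)
txe37: no from onyx, indigo -> abort (commits=2)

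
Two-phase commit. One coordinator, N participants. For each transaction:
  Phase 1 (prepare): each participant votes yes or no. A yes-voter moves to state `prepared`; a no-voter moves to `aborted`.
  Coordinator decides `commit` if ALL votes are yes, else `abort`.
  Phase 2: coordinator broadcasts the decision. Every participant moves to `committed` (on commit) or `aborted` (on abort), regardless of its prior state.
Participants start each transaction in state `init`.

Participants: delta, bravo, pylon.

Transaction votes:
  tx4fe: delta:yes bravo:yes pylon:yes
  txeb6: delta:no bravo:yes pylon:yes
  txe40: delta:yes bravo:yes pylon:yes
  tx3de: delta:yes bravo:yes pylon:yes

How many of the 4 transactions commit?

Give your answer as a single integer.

tx4fe: all yes -> commit (commits=1)
txeb6: no from delta -> abort (commits=1)
txe40: all yes -> commit (commits=2)
tx3de: all yes -> commit (commits=3)

Answer: 3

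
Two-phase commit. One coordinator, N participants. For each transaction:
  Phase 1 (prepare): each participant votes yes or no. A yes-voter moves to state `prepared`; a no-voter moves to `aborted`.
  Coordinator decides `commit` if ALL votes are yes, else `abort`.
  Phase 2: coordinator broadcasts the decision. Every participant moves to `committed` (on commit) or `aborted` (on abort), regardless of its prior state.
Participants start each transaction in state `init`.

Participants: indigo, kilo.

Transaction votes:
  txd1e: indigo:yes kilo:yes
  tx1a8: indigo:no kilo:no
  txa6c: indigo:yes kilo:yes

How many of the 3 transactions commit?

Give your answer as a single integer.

Answer: 2

Derivation:
txd1e: all yes -> commit (commits=1)
tx1a8: no from indigo, kilo -> abort (commits=1)
txa6c: all yes -> commit (commits=2)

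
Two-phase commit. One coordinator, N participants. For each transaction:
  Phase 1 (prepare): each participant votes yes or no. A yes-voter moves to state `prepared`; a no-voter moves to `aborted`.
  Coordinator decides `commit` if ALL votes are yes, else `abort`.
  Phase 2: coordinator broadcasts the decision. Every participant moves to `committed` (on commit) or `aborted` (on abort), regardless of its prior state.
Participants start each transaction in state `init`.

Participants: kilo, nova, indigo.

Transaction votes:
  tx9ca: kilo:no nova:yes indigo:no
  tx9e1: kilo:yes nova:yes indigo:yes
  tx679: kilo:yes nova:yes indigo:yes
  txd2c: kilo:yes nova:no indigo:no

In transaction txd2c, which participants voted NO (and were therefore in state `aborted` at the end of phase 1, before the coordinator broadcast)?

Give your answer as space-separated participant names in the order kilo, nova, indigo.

Answer: nova indigo

Derivation:
Txn txd2c phase 1: kilo yes -> prepared; nova no -> aborted; indigo no -> aborted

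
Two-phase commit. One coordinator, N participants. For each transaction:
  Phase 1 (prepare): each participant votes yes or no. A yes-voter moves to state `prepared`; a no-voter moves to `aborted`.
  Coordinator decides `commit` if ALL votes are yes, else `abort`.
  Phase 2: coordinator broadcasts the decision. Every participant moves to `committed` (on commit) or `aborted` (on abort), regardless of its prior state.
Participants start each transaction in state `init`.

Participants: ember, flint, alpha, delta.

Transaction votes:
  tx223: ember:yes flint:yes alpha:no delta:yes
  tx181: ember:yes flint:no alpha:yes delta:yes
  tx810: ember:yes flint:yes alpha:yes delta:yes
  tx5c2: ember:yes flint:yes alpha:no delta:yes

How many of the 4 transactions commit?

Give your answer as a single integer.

Answer: 1

Derivation:
tx223: no from alpha -> abort (commits=0)
tx181: no from flint -> abort (commits=0)
tx810: all yes -> commit (commits=1)
tx5c2: no from alpha -> abort (commits=1)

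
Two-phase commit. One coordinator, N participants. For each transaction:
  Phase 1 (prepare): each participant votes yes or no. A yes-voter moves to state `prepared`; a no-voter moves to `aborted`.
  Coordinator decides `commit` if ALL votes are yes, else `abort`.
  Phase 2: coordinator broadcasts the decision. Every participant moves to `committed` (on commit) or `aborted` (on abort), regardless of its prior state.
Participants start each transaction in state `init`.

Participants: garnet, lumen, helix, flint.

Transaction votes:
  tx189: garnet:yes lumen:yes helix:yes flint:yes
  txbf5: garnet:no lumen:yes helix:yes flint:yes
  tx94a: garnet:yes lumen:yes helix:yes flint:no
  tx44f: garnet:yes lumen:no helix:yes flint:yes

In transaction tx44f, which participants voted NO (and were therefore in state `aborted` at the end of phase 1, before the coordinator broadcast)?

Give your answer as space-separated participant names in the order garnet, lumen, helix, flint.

Txn tx44f phase 1: garnet yes -> prepared; lumen no -> aborted; helix yes -> prepared; flint yes -> prepared

Answer: lumen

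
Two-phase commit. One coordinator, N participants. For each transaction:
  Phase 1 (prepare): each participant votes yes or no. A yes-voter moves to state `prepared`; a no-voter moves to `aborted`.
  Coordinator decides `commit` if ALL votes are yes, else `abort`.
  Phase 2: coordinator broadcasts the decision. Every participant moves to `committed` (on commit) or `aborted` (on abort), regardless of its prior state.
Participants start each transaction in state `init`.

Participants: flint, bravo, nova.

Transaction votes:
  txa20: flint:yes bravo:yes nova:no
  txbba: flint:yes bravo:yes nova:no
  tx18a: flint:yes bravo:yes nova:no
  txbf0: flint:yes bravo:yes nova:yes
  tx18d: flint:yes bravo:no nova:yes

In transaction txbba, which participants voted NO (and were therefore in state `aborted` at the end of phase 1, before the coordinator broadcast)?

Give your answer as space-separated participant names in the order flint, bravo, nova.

Txn txbba phase 1: flint yes -> prepared; bravo yes -> prepared; nova no -> aborted

Answer: nova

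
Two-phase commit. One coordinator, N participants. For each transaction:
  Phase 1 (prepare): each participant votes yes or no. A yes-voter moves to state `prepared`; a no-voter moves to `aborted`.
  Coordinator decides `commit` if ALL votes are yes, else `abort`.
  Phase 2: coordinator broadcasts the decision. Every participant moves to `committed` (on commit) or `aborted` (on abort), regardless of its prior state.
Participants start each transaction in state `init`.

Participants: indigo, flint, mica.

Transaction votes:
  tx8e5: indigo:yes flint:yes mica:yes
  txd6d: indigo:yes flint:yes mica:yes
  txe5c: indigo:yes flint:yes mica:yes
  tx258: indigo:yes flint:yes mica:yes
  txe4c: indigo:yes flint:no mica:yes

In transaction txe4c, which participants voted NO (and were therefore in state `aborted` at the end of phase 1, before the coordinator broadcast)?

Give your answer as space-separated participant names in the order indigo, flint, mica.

Txn txe4c phase 1: indigo yes -> prepared; flint no -> aborted; mica yes -> prepared

Answer: flint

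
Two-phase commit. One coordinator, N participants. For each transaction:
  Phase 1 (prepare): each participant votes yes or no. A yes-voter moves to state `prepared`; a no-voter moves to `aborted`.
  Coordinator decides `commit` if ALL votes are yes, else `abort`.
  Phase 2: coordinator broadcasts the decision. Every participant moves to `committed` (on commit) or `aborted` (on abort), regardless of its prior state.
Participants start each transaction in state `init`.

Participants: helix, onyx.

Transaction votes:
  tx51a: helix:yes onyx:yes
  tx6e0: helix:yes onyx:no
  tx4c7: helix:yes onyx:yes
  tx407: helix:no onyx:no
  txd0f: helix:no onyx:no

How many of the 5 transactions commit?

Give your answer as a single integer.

Answer: 2

Derivation:
tx51a: all yes -> commit (commits=1)
tx6e0: no from onyx -> abort (commits=1)
tx4c7: all yes -> commit (commits=2)
tx407: no from helix, onyx -> abort (commits=2)
txd0f: no from helix, onyx -> abort (commits=2)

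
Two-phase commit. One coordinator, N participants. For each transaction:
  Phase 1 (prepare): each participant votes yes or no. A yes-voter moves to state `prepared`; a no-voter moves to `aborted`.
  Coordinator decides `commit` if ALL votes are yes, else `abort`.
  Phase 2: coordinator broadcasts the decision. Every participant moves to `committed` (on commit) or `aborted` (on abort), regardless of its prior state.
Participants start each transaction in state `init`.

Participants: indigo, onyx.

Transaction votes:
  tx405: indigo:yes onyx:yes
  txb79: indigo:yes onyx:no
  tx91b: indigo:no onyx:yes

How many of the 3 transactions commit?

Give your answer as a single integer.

tx405: all yes -> commit (commits=1)
txb79: no from onyx -> abort (commits=1)
tx91b: no from indigo -> abort (commits=1)

Answer: 1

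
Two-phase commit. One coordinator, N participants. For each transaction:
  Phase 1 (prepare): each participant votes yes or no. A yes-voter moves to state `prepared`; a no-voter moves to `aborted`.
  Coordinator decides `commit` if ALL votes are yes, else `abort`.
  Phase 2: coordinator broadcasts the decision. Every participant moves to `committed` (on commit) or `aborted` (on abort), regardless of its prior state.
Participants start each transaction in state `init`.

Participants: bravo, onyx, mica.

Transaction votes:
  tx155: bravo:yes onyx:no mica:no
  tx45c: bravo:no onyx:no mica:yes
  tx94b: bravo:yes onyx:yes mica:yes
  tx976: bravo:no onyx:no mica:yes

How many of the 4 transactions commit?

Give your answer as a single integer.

Answer: 1

Derivation:
tx155: no from onyx, mica -> abort (commits=0)
tx45c: no from bravo, onyx -> abort (commits=0)
tx94b: all yes -> commit (commits=1)
tx976: no from bravo, onyx -> abort (commits=1)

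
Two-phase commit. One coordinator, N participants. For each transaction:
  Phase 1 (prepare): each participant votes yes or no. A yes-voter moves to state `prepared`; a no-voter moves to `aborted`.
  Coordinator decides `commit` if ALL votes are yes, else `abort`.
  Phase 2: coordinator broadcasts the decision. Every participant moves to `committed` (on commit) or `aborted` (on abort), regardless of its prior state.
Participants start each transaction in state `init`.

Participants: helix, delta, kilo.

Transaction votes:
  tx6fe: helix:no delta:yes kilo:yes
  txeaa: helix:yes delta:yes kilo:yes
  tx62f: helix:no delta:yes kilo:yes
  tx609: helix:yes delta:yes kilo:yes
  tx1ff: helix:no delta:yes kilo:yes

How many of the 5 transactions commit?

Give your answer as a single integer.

Answer: 2

Derivation:
tx6fe: no from helix -> abort (commits=0)
txeaa: all yes -> commit (commits=1)
tx62f: no from helix -> abort (commits=1)
tx609: all yes -> commit (commits=2)
tx1ff: no from helix -> abort (commits=2)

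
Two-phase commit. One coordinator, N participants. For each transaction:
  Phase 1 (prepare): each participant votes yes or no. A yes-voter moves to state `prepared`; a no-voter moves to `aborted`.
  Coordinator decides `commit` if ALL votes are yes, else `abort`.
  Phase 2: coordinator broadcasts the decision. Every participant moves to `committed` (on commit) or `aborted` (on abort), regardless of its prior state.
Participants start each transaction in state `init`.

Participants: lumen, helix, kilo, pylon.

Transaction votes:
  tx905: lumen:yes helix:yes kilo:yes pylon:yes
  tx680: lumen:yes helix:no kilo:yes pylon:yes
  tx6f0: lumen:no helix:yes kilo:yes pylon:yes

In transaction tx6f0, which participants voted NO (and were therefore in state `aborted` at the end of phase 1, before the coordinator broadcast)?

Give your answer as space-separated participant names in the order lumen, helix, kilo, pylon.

Txn tx6f0 phase 1: lumen no -> aborted; helix yes -> prepared; kilo yes -> prepared; pylon yes -> prepared

Answer: lumen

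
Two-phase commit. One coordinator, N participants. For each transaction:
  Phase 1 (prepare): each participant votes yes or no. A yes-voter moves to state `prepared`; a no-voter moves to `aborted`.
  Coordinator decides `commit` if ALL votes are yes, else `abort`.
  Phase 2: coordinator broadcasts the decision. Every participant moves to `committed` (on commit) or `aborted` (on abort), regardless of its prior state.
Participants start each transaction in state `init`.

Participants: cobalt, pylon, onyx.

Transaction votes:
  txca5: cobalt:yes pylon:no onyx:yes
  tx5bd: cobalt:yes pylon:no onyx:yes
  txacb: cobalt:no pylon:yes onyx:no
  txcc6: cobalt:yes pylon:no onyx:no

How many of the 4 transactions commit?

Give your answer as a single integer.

txca5: no from pylon -> abort (commits=0)
tx5bd: no from pylon -> abort (commits=0)
txacb: no from cobalt, onyx -> abort (commits=0)
txcc6: no from pylon, onyx -> abort (commits=0)

Answer: 0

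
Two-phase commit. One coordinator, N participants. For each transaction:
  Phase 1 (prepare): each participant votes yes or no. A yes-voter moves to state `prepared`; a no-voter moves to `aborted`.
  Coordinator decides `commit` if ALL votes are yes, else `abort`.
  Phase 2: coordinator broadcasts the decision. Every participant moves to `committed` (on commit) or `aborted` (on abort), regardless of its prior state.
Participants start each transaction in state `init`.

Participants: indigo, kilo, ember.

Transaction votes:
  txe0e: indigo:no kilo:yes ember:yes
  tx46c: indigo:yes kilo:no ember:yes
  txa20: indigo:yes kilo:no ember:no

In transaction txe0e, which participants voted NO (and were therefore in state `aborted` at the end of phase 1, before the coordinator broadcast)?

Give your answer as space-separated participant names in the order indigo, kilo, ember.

Answer: indigo

Derivation:
Txn txe0e phase 1: indigo no -> aborted; kilo yes -> prepared; ember yes -> prepared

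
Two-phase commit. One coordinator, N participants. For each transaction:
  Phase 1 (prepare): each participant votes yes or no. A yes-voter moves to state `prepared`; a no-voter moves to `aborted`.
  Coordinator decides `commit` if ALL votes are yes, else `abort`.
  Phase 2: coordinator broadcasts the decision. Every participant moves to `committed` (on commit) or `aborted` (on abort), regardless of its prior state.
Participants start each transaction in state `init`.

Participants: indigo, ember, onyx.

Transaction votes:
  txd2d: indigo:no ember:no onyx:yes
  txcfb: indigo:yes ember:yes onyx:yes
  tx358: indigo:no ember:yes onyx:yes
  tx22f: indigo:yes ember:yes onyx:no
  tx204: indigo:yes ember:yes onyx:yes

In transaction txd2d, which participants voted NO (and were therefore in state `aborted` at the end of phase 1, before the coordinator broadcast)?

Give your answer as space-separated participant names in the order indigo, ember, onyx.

Txn txd2d phase 1: indigo no -> aborted; ember no -> aborted; onyx yes -> prepared

Answer: indigo ember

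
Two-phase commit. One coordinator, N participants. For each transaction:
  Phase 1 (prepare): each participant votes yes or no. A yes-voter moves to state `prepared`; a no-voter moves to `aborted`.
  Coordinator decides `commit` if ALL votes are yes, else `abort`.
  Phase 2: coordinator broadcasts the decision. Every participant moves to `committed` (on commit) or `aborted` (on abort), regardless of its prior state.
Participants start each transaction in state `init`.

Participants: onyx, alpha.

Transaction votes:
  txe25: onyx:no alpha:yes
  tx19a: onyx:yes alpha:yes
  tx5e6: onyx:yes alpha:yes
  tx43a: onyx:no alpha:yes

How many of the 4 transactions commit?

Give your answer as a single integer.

Answer: 2

Derivation:
txe25: no from onyx -> abort (commits=0)
tx19a: all yes -> commit (commits=1)
tx5e6: all yes -> commit (commits=2)
tx43a: no from onyx -> abort (commits=2)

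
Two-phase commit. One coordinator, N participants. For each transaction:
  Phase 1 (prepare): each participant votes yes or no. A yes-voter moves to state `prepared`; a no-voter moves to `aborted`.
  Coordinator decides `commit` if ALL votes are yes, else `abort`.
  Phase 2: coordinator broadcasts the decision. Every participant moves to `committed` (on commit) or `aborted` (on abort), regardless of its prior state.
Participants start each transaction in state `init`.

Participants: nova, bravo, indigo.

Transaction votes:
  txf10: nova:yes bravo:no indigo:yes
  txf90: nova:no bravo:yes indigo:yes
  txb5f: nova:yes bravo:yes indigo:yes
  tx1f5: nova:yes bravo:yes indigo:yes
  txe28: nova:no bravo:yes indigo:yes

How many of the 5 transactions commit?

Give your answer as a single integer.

txf10: no from bravo -> abort (commits=0)
txf90: no from nova -> abort (commits=0)
txb5f: all yes -> commit (commits=1)
tx1f5: all yes -> commit (commits=2)
txe28: no from nova -> abort (commits=2)

Answer: 2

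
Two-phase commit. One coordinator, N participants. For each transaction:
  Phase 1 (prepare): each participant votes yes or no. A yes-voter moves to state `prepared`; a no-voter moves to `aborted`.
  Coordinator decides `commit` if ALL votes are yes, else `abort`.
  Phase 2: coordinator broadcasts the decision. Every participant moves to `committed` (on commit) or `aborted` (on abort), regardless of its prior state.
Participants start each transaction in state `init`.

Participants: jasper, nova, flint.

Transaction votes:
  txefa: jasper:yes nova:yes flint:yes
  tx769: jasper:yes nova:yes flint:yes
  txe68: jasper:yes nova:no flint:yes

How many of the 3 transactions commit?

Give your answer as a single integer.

Answer: 2

Derivation:
txefa: all yes -> commit (commits=1)
tx769: all yes -> commit (commits=2)
txe68: no from nova -> abort (commits=2)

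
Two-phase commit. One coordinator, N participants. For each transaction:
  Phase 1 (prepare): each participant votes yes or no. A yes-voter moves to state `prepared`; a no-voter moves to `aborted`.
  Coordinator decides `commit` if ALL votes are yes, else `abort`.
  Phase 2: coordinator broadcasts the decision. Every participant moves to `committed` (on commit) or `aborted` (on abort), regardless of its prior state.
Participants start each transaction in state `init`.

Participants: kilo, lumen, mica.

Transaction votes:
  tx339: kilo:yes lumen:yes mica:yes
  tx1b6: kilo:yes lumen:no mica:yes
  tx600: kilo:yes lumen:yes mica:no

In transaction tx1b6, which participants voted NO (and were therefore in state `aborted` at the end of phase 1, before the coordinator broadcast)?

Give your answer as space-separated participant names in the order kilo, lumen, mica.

Answer: lumen

Derivation:
Txn tx1b6 phase 1: kilo yes -> prepared; lumen no -> aborted; mica yes -> prepared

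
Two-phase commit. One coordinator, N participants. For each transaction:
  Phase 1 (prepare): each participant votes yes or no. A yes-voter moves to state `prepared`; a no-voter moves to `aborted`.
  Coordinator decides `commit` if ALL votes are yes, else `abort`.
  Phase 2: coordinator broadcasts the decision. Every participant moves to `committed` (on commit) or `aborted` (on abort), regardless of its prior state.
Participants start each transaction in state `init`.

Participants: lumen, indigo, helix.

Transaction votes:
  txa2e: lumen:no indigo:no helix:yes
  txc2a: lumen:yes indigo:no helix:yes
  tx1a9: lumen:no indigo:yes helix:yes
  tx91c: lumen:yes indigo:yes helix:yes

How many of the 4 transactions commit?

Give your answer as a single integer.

txa2e: no from lumen, indigo -> abort (commits=0)
txc2a: no from indigo -> abort (commits=0)
tx1a9: no from lumen -> abort (commits=0)
tx91c: all yes -> commit (commits=1)

Answer: 1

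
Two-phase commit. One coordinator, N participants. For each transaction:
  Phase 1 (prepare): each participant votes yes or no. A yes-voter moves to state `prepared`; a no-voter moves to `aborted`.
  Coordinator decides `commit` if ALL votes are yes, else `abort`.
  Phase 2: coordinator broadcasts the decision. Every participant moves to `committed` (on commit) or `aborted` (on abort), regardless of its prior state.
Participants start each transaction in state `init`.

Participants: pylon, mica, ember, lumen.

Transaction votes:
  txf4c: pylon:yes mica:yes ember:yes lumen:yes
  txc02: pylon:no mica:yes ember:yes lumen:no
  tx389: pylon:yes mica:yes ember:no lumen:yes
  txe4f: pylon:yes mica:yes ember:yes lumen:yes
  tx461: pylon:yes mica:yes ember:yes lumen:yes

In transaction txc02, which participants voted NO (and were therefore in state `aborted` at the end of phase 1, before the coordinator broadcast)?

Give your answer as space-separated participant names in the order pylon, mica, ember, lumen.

Answer: pylon lumen

Derivation:
Txn txc02 phase 1: pylon no -> aborted; mica yes -> prepared; ember yes -> prepared; lumen no -> aborted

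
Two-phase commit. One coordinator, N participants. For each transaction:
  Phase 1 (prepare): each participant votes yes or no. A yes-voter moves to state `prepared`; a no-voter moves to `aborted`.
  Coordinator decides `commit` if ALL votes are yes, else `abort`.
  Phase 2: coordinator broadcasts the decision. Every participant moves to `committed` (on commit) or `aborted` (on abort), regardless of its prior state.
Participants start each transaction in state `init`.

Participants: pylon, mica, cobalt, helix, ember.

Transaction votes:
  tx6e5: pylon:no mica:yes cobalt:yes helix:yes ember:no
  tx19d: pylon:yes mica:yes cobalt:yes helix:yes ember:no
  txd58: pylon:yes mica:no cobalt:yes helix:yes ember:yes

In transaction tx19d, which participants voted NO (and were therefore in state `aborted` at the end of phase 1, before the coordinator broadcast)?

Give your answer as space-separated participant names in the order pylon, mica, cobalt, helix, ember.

Txn tx19d phase 1: pylon yes -> prepared; mica yes -> prepared; cobalt yes -> prepared; helix yes -> prepared; ember no -> aborted

Answer: ember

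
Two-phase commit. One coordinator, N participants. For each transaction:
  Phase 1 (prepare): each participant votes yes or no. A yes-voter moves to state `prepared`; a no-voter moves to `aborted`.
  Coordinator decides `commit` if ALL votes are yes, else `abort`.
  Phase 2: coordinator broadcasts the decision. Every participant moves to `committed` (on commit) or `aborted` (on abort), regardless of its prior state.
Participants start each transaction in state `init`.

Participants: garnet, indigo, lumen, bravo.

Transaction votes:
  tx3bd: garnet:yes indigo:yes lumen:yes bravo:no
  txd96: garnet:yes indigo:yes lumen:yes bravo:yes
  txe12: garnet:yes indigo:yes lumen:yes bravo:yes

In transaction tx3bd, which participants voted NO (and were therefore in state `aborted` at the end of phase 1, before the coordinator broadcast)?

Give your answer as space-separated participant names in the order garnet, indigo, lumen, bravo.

Txn tx3bd phase 1: garnet yes -> prepared; indigo yes -> prepared; lumen yes -> prepared; bravo no -> aborted

Answer: bravo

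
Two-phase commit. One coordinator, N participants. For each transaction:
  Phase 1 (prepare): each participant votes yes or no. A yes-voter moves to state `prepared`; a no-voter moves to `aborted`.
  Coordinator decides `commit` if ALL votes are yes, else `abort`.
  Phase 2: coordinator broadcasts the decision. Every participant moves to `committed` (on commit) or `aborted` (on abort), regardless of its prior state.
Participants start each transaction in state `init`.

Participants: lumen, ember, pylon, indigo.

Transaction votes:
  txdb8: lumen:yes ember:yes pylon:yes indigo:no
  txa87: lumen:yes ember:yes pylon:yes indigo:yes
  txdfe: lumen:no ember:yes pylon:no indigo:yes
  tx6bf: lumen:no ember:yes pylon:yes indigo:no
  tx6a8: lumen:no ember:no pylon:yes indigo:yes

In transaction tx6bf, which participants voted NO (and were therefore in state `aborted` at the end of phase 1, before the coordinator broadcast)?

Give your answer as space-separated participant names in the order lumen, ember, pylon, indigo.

Txn tx6bf phase 1: lumen no -> aborted; ember yes -> prepared; pylon yes -> prepared; indigo no -> aborted

Answer: lumen indigo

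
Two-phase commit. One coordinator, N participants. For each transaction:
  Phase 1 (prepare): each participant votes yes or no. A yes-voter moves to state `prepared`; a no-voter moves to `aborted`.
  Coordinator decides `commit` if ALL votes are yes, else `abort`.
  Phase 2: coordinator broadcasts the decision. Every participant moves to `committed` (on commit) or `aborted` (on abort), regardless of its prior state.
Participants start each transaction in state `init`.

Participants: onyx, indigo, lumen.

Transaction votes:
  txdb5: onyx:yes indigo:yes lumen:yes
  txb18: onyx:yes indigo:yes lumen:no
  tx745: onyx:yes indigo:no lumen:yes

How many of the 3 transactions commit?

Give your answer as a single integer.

Answer: 1

Derivation:
txdb5: all yes -> commit (commits=1)
txb18: no from lumen -> abort (commits=1)
tx745: no from indigo -> abort (commits=1)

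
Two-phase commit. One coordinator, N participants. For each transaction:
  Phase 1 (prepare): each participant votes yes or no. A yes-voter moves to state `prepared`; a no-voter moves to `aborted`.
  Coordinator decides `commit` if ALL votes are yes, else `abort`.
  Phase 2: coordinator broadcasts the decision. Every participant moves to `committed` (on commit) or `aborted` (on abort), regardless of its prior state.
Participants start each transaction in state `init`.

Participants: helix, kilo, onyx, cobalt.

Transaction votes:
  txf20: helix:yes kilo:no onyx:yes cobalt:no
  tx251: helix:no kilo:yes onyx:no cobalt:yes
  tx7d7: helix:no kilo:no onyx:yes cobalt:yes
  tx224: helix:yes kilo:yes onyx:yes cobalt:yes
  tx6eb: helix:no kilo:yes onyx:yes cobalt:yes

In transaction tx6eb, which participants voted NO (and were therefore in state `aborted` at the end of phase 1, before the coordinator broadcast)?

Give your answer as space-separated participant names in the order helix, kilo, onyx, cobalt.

Answer: helix

Derivation:
Txn tx6eb phase 1: helix no -> aborted; kilo yes -> prepared; onyx yes -> prepared; cobalt yes -> prepared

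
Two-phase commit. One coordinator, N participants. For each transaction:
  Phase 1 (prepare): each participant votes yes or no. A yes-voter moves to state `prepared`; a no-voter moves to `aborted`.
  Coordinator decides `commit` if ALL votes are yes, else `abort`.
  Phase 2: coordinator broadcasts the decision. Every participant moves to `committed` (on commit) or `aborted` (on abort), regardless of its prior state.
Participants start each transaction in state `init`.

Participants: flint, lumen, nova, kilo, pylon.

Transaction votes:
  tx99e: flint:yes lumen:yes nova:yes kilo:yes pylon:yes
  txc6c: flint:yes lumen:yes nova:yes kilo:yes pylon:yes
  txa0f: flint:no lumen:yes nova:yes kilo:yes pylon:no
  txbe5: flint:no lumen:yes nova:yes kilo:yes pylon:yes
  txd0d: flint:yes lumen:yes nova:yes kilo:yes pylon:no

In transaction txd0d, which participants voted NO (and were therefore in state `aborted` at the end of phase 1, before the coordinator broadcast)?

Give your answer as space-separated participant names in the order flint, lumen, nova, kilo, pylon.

Txn txd0d phase 1: flint yes -> prepared; lumen yes -> prepared; nova yes -> prepared; kilo yes -> prepared; pylon no -> aborted

Answer: pylon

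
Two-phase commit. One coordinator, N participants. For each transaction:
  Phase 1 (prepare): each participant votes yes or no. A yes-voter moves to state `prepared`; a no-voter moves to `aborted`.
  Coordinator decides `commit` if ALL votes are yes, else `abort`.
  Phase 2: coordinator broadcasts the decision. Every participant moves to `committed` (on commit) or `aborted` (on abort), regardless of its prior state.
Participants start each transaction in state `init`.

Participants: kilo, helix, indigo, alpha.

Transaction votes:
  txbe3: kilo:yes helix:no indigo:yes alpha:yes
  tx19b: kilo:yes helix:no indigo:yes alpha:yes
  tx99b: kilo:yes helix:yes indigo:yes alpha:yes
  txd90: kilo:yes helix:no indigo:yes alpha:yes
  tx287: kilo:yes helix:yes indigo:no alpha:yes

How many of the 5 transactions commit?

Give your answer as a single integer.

Answer: 1

Derivation:
txbe3: no from helix -> abort (commits=0)
tx19b: no from helix -> abort (commits=0)
tx99b: all yes -> commit (commits=1)
txd90: no from helix -> abort (commits=1)
tx287: no from indigo -> abort (commits=1)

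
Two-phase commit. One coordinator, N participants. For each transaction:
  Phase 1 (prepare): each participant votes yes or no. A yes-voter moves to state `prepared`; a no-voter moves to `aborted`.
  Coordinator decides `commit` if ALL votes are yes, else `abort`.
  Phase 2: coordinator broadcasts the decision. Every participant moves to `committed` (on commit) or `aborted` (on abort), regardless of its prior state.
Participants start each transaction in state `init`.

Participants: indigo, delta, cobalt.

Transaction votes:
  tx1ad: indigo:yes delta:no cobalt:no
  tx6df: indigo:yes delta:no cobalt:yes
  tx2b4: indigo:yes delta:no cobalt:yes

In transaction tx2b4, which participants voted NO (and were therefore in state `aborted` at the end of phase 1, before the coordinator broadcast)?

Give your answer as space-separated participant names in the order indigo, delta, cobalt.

Answer: delta

Derivation:
Txn tx2b4 phase 1: indigo yes -> prepared; delta no -> aborted; cobalt yes -> prepared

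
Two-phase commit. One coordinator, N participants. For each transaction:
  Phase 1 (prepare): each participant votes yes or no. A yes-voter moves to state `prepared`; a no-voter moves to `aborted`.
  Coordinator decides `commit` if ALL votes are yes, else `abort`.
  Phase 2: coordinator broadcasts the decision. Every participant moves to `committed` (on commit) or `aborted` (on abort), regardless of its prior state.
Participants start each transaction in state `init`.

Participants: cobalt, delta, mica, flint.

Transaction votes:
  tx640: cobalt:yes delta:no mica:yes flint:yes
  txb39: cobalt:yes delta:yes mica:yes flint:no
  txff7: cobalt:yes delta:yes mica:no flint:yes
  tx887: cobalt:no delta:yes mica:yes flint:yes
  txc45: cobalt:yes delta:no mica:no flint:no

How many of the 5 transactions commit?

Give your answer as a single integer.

tx640: no from delta -> abort (commits=0)
txb39: no from flint -> abort (commits=0)
txff7: no from mica -> abort (commits=0)
tx887: no from cobalt -> abort (commits=0)
txc45: no from delta, mica, flint -> abort (commits=0)

Answer: 0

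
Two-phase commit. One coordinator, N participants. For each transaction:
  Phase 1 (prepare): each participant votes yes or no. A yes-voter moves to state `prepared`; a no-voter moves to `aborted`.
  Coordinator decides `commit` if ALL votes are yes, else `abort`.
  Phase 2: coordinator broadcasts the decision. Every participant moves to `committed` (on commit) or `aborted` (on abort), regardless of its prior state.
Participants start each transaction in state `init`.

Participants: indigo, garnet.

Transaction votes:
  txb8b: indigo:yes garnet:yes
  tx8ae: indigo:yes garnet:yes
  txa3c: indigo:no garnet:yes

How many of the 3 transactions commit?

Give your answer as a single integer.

Answer: 2

Derivation:
txb8b: all yes -> commit (commits=1)
tx8ae: all yes -> commit (commits=2)
txa3c: no from indigo -> abort (commits=2)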